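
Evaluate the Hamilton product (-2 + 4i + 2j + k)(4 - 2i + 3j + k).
-7 + 19i - 4j + 18k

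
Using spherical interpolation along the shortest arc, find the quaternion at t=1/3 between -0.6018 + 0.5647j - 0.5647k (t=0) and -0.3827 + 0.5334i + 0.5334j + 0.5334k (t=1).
-0.6511 + 0.2365i + 0.6883j - 0.2153k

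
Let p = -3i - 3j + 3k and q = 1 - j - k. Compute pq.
3i - 6j + 6k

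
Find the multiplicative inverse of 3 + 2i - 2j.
0.1765 - 0.1176i + 0.1176j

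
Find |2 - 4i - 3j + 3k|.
√38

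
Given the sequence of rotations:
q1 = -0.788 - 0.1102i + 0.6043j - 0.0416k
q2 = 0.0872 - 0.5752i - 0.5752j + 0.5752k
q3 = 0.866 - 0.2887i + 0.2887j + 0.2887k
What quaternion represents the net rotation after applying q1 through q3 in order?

q2 · q1 = 0.2394 + 0.12i + 0.4186j - 0.8679k
q3 · q2 · q1 = 0.3717 - 0.3366i + 0.2157j - 0.838k
0.3717 - 0.3366i + 0.2157j - 0.838k


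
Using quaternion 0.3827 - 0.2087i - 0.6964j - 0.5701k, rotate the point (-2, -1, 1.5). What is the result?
(0.07, 1.459, -2.262)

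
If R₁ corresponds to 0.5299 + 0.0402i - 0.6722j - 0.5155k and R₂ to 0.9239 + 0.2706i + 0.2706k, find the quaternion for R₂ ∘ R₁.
0.6182 + 0.3624i - 0.4707j - 0.5148k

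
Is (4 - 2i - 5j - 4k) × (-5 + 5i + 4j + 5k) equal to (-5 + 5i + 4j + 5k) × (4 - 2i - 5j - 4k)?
No: pq = 30 + 21i + 31j + 57k ≠ 30 + 39i + 51j + 23k = qp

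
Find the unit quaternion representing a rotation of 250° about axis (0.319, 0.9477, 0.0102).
-0.5736 + 0.2613i + 0.7763j + 0.0084k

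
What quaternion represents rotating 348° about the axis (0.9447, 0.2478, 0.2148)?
-0.9945 + 0.0987i + 0.0259j + 0.0225k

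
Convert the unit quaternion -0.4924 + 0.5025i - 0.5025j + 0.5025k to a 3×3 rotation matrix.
[[-0.01, -0.0102, 0.9999], [-0.9999, -0.01, -0.0102], [0.0102, -0.9999, -0.01]]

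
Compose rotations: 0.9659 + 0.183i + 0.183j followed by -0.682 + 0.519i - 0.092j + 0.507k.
-0.7369 + 0.2837i - 0.1209j + 0.6015k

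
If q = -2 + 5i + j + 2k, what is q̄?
-2 - 5i - j - 2k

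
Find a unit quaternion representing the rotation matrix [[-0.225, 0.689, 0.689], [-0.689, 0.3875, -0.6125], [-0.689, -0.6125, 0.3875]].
0.6225 + 0.5534j - 0.5534k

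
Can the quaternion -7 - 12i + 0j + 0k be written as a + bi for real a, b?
Yes. The quaternion -7 - 12i has j- and k-coefficients y = z = 0, so it lies in the complex subalgebra spanned by 1 and i.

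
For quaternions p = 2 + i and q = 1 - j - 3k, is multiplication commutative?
No: pq = 2 + i + j - 7k ≠ 2 + i - 5j - 5k = qp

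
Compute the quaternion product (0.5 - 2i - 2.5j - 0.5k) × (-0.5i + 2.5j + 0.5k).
5.5 - 0.25i + 2.5j - 6k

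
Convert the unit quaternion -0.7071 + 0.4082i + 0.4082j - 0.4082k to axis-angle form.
axis = (√3/3, √3/3, -√3/3), θ = 3π/2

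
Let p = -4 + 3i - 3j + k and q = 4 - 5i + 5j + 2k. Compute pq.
12 + 21i - 43j - 4k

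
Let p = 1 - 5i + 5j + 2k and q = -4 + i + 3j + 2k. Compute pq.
-18 + 25i - 5j - 26k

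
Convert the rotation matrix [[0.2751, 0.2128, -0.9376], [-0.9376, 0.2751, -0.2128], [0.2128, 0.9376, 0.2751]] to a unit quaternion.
0.6755 + 0.4257i - 0.4257j - 0.4257k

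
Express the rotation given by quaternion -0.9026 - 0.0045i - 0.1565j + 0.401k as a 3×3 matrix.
[[0.6294, 0.7253, 0.2789], [-0.7225, 0.6784, -0.1336], [-0.2861, -0.1174, 0.951]]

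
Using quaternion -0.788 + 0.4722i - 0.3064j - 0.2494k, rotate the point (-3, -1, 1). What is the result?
(-1.134, 0.156, 3.113)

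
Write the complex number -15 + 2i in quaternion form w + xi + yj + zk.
-15 + 2i + 0j + 0k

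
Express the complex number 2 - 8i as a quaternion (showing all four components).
2 - 8i + 0j + 0k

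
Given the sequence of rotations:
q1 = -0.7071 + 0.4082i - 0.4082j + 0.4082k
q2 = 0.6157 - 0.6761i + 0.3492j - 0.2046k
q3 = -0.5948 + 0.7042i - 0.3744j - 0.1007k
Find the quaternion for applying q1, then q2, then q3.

q2 · q1 = 0.0667 + 0.7884i - 0.3058j + 0.5294k
q3 · q2 · q1 = -0.656 - 0.651i - 0.2953j - 0.2418k
-0.656 - 0.651i - 0.2953j - 0.2418k


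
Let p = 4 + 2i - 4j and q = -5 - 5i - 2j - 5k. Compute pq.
-18 - 10i + 22j - 44k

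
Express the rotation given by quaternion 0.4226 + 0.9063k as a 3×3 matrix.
[[-0.6428, -0.766, 0], [0.766, -0.6428, 0], [0, 0, 1]]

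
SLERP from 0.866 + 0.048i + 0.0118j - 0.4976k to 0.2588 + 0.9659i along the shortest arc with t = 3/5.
0.6347 + 0.729i + 0.0061j - 0.2563k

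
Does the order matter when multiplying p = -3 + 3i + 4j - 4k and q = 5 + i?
Yes: pq = -18 + 12i + 16j - 24k ≠ -18 + 12i + 24j - 16k = qp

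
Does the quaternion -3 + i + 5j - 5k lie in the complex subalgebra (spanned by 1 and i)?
No. The quaternion -3 + i + 5j - 5k has j-coefficient y = 5 and k-coefficient z = -5, not both zero, so it does not lie in the complex subalgebra spanned by 1 and i.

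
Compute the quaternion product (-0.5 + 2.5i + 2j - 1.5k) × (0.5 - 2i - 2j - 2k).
5.75 - 4.75i + 10j - 0.75k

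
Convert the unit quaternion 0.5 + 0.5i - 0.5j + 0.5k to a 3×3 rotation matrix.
[[0, -1, 0], [0, 0, -1], [1, 0, 0]]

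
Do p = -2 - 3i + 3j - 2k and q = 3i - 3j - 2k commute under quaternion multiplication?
No: pq = 14 - 18i - 6j + 4k ≠ 14 + 6i + 18j + 4k = qp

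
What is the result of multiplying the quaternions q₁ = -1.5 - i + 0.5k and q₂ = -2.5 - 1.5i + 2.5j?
2.25 + 3.5i - 4.5j - 3.75k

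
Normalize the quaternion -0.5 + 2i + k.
-0.2182 + 0.8729i + 0.4364k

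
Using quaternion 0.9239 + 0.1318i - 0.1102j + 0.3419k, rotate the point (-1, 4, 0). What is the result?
(-3.385, 2.323, 0.379)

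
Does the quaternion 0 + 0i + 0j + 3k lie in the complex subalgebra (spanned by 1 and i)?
No. The quaternion 3k has j-coefficient y = 0 and k-coefficient z = 3, not both zero, so it does not lie in the complex subalgebra spanned by 1 and i.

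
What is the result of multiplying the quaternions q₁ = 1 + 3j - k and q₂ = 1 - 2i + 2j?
-5 + 7j + 5k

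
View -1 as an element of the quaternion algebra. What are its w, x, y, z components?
-1 + 0i + 0j + 0k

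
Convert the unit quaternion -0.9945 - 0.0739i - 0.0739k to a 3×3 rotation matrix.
[[0.9891, -0.147, 0.0109], [0.147, 0.9782, -0.147], [0.0109, 0.147, 0.9891]]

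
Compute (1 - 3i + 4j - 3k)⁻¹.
0.0286 + 0.0857i - 0.1143j + 0.0857k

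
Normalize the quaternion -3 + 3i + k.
-0.6882 + 0.6882i + 0.2294k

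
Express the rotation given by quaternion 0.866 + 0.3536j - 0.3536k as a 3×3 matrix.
[[0.4999, 0.6124, 0.6124], [-0.6124, 0.7499, -0.2501], [-0.6124, -0.2501, 0.7499]]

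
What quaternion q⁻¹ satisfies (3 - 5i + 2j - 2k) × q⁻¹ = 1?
0.0714 + 0.119i - 0.0476j + 0.0476k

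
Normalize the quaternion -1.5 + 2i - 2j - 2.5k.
-0.3693 + 0.4924i - 0.4924j - 0.6155k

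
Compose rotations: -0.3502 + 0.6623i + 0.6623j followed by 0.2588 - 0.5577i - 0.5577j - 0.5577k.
0.6481 + 0.7361i - 0.0027j + 0.1953k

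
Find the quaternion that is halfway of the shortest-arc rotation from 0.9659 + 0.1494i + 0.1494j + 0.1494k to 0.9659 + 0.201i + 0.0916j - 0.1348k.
0.9766 + 0.1771i + 0.1218j + 0.0074k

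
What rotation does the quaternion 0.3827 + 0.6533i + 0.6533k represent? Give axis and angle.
axis = (√2/2, 0, √2/2), θ = 3π/4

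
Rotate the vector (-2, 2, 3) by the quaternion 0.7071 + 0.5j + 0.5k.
(0.707, 1.086, 3.914)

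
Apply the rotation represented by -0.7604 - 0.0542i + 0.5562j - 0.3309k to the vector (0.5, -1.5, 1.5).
(-0.289, -1.617, 1.432)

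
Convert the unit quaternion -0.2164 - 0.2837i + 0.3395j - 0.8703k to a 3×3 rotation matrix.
[[-0.7454, -0.5693, 0.3469], [0.184, -0.6758, -0.7137], [0.6407, -0.4681, 0.6085]]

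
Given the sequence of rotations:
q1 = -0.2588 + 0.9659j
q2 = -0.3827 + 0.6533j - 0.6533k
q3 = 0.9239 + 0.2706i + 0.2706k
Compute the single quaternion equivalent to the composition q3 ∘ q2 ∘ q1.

q2 · q1 = -0.532 + 0.631i - 0.5387j + 0.1691k
q3 · q2 · q1 = -0.708 + 0.5848i - 0.3727j - 0.1335k
-0.708 + 0.5848i - 0.3727j - 0.1335k


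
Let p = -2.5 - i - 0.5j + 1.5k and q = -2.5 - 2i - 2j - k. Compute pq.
4.75 + 11i + 2.25j - 0.25k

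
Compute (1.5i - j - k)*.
-1.5i + j + k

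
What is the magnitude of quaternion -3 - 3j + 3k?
√27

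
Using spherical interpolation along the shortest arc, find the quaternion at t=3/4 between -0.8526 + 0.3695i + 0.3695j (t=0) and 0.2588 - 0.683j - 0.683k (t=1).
-0.4701 + 0.1117i + 0.6724j + 0.5607k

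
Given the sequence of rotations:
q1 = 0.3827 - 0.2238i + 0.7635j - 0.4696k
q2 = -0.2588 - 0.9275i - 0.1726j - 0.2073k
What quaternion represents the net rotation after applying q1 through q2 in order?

q2 · q1 = -0.2722 - 0.0577i - 0.6528j - 0.7046k
-0.2722 - 0.0577i - 0.6528j - 0.7046k


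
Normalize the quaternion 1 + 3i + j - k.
0.2887 + 0.866i + 0.2887j - 0.2887k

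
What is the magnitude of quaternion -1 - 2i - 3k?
√14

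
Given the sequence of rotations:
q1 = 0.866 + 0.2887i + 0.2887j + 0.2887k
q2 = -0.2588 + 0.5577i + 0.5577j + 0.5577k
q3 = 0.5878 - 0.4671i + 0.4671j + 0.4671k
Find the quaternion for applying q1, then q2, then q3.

q2 · q1 = -0.7071 + 0.4083i + 0.4083j + 0.4083k
q3 · q2 · q1 = -0.6064 + 0.5703i + 0.2911j - 0.4717k
-0.6064 + 0.5703i + 0.2911j - 0.4717k


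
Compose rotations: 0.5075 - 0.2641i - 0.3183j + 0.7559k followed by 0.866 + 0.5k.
0.0615 - 0.0696i - 0.4077j + 0.9084k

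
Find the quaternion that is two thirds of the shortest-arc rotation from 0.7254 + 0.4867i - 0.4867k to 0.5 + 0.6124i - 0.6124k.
0.5807 + 0.5757i - 0.5757k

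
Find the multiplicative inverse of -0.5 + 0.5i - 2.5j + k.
-0.0645 - 0.0645i + 0.3226j - 0.129k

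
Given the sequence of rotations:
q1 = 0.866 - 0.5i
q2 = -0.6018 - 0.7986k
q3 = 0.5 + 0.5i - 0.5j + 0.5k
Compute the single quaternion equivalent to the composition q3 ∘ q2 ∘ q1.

q2 · q1 = -0.5212 + 0.3009i + 0.3993j - 0.6916k
q3 · q2 · q1 = 0.1344 + 0.036i + 0.9565j - 0.2563k
0.1344 + 0.036i + 0.9565j - 0.2563k


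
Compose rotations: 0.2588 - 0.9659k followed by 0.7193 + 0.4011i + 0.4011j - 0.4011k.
-0.2013 - 0.2836i + 0.4912j - 0.7986k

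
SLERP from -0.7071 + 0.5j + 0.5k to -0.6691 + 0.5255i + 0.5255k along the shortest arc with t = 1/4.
-0.7355 + 0.1435i + 0.3909j + 0.5344k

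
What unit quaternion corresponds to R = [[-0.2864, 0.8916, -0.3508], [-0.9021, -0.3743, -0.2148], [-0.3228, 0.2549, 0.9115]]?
0.5592 + 0.21i - 0.0125j - 0.8019k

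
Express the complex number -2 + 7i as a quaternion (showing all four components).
-2 + 7i + 0j + 0k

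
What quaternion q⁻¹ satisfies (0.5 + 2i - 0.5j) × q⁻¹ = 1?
0.1111 - 0.4444i + 0.1111j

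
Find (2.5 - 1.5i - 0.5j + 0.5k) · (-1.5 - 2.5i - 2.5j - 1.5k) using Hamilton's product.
-8 - 2i - 9j - 2k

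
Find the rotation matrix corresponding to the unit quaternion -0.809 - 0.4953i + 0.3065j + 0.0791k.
[[0.7996, -0.1756, -0.5743], [-0.4316, 0.4968, -0.7529], [0.4176, 0.8499, 0.3215]]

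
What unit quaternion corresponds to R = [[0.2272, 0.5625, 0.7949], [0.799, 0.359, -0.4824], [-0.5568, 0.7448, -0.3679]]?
0.5519 + 0.5559i + 0.6123j + 0.1071k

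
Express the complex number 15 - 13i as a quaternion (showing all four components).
15 - 13i + 0j + 0k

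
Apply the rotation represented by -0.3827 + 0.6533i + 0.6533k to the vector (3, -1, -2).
(-1.768, -1.793, 2.768)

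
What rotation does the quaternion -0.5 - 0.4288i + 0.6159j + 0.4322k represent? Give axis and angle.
axis = (-0.4951, 0.7112, 0.4991), θ = 4π/3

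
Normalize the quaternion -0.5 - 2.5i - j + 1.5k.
-0.1601 - 0.8006i - 0.3203j + 0.4804k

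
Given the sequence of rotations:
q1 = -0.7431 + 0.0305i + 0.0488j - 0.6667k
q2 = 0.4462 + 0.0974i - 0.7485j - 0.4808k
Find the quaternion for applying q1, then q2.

q2 · q1 = -0.6186 + 0.4637i + 0.6283j + 0.0874k
-0.6186 + 0.4637i + 0.6283j + 0.0874k


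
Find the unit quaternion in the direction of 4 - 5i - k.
0.6172 - 0.7715i - 0.1543k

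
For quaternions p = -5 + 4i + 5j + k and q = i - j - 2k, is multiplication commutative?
No: pq = 3 - 14i + 14j + k ≠ 3 + 4i - 4j + 19k = qp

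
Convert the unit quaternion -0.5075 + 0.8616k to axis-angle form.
axis = (0, 0, 1), θ = 241°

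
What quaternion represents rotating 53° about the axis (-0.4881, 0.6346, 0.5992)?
0.8949 - 0.2178i + 0.2832j + 0.2674k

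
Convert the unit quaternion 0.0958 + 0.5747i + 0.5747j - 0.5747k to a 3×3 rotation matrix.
[[-0.3211, 0.7707, -0.5504], [0.5504, -0.3211, -0.7707], [-0.7707, -0.5504, -0.3211]]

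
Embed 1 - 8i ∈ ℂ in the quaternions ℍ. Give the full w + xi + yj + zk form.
1 - 8i + 0j + 0k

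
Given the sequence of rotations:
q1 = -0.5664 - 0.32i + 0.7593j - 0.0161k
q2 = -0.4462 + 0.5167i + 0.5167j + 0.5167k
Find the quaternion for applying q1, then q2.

q2 · q1 = 0.0341 - 0.5505i - 0.7885j + 0.2722k
0.0341 - 0.5505i - 0.7885j + 0.2722k


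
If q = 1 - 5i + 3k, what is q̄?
1 + 5i - 3k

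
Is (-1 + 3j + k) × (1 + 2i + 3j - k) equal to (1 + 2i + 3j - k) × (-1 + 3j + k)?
No: pq = -9 - 8i + 2j - 4k ≠ -9 + 4i - 2j + 8k = qp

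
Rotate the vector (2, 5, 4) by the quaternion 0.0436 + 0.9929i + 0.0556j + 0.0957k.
(3.241, -5.016, -3.055)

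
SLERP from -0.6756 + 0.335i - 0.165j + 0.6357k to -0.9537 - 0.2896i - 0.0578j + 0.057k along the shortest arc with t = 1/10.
-0.7368 + 0.2769i - 0.1596j + 0.5958k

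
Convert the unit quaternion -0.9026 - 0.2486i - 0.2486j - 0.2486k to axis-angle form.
axis = (-√3/3, -√3/3, -√3/3), θ = 309°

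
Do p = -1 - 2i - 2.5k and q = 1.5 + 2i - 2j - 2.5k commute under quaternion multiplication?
No: pq = -3.75 - 10i - 8j + 2.75k ≠ -3.75 + 12j - 5.25k = qp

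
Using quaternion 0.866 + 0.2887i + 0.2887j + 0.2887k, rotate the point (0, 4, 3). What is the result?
(0.667, 1.666, 4.667)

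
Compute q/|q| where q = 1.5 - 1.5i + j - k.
0.5883 - 0.5883i + 0.3922j - 0.3922k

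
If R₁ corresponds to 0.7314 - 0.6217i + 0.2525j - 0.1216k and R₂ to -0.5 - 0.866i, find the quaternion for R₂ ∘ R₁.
-0.9041 - 0.3225i - 0.2316j - 0.1579k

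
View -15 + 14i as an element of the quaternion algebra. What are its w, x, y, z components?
-15 + 14i + 0j + 0k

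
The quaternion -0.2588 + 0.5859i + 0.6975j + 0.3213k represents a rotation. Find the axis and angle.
axis = (0.6066, 0.7221, 0.3326), θ = 7π/6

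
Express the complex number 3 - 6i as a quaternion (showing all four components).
3 - 6i + 0j + 0k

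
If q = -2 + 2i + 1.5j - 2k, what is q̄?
-2 - 2i - 1.5j + 2k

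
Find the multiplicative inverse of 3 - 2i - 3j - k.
0.1304 + 0.087i + 0.1304j + 0.0435k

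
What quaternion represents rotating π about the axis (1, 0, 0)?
i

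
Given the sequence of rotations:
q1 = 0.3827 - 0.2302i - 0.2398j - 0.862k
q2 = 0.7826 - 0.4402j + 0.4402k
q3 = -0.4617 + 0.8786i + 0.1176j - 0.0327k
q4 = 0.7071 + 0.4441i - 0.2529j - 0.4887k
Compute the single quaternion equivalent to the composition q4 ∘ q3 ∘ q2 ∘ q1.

q2 · q1 = 0.5734 + 0.3049i - 0.4575j - 0.6075k
q3 · q2 · q1 = -0.4987 + 0.2766i + 0.8024j - 0.1761k
q4 · q3 · q2 · q1 = -0.3586 + 0.4108i + 0.6365j + 0.5455k
-0.3586 + 0.4108i + 0.6365j + 0.5455k


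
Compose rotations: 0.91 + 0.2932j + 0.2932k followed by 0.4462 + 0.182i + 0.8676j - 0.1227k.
0.1876 + 0.456i + 0.867j + 0.0725k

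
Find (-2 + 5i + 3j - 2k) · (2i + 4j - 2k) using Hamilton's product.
-26 - 2i - 2j + 18k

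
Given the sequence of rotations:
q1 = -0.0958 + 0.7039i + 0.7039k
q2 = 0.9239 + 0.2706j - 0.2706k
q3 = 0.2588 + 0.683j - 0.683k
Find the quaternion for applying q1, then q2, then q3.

q2 · q1 = 0.102 + 0.8408i - 0.2164j + 0.4858k
q3 · q2 · q1 = 0.506 + 0.4016i - 0.5606j - 0.5182k
0.506 + 0.4016i - 0.5606j - 0.5182k


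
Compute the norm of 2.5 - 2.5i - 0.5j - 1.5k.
√15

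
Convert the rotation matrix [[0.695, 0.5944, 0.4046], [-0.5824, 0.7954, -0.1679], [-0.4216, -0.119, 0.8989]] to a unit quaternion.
0.9205 + 0.0133i + 0.2244j - 0.3196k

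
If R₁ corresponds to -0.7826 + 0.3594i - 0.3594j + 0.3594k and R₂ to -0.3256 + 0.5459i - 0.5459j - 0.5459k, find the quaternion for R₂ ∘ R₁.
0.0586 - 0.9366i + 0.1518j + 0.3102k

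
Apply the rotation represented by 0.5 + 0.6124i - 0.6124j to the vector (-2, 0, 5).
(-3.562, -1.562, -3.725)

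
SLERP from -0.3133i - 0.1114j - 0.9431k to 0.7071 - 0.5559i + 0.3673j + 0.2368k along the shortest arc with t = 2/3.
-0.5924 + 0.3167i - 0.3607j - 0.647k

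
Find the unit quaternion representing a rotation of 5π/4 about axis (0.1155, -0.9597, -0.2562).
-0.3827 + 0.1067i - 0.8866j - 0.2367k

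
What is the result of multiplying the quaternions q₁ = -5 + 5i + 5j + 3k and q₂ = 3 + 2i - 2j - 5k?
-14i + 56j + 14k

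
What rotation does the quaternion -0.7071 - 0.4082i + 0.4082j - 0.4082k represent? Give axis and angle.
axis = (-√3/3, √3/3, -√3/3), θ = 3π/2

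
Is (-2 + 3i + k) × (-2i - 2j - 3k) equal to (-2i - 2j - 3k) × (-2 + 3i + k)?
No: pq = 9 + 6i + 11j ≠ 9 + 2i - 3j + 12k = qp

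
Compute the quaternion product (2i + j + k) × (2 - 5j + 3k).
2 + 12i - 4j - 8k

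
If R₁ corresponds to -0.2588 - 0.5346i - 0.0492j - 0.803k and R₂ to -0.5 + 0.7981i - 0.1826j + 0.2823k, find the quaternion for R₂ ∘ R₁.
0.7738 + 0.2213i + 0.5618j + 0.1916k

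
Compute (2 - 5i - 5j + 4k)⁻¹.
0.0286 + 0.0714i + 0.0714j - 0.0571k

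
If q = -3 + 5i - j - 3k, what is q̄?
-3 - 5i + j + 3k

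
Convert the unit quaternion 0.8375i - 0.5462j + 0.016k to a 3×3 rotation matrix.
[[0.4028, -0.9149, 0.0268], [-0.9149, -0.4033, -0.0175], [0.0268, -0.0175, -0.9995]]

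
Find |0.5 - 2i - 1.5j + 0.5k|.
2.598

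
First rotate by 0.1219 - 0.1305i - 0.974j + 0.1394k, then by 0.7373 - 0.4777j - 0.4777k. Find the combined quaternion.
-0.3088 - 0.6281i - 0.714j - 0.0178k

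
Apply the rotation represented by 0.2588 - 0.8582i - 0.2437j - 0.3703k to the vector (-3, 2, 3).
(0.927, -0.3, -4.588)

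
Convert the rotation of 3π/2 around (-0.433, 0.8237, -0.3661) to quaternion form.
-0.7071 - 0.3062i + 0.5824j - 0.2589k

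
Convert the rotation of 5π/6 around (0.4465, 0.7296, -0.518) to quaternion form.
0.2588 + 0.4313i + 0.7047j - 0.5003k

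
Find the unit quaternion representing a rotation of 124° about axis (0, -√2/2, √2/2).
0.4695 - 0.6243j + 0.6243k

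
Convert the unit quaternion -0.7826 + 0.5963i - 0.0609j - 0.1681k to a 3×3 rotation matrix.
[[0.9361, -0.3357, -0.1052], [0.1905, 0.2323, 0.9538], [-0.2958, -0.9129, 0.2814]]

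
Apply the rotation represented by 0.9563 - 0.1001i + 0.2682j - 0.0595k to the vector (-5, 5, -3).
(-5.519, 5.223, -1.12)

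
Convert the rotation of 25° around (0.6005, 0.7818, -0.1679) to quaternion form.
0.9763 + 0.13i + 0.1692j - 0.0363k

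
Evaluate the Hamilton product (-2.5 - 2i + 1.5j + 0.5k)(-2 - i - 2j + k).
5.5 + 9i + 3.5j + 2k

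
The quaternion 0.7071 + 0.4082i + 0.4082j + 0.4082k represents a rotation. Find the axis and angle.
axis = (√3/3, √3/3, √3/3), θ = π/2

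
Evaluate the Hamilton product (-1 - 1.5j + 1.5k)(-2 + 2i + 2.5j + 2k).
2.75 - 8.75i + 3.5j - 2k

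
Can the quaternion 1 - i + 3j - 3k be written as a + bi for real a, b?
No. The quaternion 1 - i + 3j - 3k has j-coefficient y = 3 and k-coefficient z = -3, not both zero, so it does not lie in the complex subalgebra spanned by 1 and i.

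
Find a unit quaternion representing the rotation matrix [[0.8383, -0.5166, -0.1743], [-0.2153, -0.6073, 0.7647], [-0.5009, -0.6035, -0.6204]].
-0.3907 + 0.8755i - 0.209j - 0.1928k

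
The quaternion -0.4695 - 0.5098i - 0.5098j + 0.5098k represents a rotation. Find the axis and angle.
axis = (-√3/3, -√3/3, √3/3), θ = 236°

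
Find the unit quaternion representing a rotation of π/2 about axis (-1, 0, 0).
0.7071 - 0.7071i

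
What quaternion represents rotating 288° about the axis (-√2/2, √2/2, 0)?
-0.809 - 0.4156i + 0.4156j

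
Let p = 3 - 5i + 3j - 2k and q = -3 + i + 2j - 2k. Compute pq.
-14 + 16i - 15j - 13k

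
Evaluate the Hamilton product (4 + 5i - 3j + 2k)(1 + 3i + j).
-8 + 15i + 7j + 16k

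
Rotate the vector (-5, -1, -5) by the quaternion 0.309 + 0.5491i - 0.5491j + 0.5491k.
(0.654, 6.236, -3.418)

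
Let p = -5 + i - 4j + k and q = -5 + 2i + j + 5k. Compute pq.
22 - 36i + 12j - 21k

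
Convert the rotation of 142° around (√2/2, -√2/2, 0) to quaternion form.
0.3256 + 0.6686i - 0.6686j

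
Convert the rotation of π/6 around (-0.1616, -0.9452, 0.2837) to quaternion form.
0.9659 - 0.0418i - 0.2446j + 0.0734k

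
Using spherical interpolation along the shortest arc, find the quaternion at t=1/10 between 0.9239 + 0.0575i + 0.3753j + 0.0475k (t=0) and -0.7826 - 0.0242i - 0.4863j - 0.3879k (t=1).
0.9158 + 0.0545i + 0.3893j + 0.0827k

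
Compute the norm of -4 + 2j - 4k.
6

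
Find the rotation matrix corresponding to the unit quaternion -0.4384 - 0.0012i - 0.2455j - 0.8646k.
[[-0.6156, -0.7575, 0.2173], [0.7587, -0.4951, 0.4235], [-0.2132, 0.4256, 0.8795]]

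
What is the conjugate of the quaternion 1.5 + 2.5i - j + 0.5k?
1.5 - 2.5i + j - 0.5k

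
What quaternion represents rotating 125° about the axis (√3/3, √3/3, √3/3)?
0.4617 + 0.5121i + 0.5121j + 0.5121k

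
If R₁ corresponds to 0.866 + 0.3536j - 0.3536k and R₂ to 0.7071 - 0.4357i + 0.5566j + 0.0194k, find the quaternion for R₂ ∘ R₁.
0.4224 - 0.581i + 0.578j - 0.3873k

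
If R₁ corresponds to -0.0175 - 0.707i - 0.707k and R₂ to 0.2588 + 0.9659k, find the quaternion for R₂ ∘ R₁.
0.6784 - 0.183i - 0.6829j - 0.1999k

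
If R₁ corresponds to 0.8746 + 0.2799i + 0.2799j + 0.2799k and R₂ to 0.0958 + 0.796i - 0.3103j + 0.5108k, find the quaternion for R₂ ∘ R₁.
-0.1951 + 0.4932i - 0.3244j + 0.7832k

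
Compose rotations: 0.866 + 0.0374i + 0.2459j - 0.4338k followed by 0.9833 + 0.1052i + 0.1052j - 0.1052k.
0.7761 + 0.1081i + 0.3746j - 0.4957k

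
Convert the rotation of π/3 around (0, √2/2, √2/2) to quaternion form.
0.866 + 0.3536j + 0.3536k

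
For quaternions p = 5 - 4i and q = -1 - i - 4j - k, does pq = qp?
No: pq = -9 - i - 24j + 11k ≠ -9 - i - 16j - 21k = qp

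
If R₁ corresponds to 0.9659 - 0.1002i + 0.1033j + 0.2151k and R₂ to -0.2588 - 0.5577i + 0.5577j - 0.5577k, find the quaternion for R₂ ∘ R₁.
-0.2435 - 0.3352i + 0.6878j - 0.5961k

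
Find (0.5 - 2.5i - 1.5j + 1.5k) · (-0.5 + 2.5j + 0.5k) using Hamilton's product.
2.75 - 3.25i + 3.25j - 6.75k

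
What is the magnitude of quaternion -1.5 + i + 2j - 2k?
3.354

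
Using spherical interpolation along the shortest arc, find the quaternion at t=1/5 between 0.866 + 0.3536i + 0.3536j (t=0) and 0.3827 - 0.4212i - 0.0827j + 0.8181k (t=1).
0.9022 + 0.205i + 0.3008j + 0.2315k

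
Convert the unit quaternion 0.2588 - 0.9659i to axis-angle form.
axis = (-1, 0, 0), θ = 5π/6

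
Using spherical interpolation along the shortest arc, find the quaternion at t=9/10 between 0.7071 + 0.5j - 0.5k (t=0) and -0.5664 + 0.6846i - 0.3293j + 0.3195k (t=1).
0.5974 - 0.6279i + 0.3571j - 0.3482k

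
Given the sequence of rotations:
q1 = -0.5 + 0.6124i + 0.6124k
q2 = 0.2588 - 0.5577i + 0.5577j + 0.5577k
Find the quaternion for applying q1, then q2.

q2 · q1 = -0.1294 + 0.7789i + 0.4042j - 0.4619k
-0.1294 + 0.7789i + 0.4042j - 0.4619k


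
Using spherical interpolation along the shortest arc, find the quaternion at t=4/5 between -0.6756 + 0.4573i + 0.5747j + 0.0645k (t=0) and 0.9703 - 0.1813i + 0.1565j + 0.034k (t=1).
-0.9667 + 0.2556i - 0.0012j - 0.0139k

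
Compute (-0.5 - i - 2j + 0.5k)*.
-0.5 + i + 2j - 0.5k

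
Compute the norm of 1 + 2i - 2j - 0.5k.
3.041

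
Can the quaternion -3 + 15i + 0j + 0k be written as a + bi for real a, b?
Yes. The quaternion -3 + 15i has j- and k-coefficients y = z = 0, so it lies in the complex subalgebra spanned by 1 and i.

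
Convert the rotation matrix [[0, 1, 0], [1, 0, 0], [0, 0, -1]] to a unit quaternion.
0.7071i + 0.7071j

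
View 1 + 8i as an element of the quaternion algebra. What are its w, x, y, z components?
1 + 8i + 0j + 0k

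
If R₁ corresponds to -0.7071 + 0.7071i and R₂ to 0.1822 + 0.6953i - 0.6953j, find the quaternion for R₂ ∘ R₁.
-0.6205 - 0.3628i + 0.4916j + 0.4916k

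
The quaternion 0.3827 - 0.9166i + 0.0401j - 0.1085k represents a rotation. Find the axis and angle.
axis = (-0.9921, 0.0434, -0.1174), θ = 3π/4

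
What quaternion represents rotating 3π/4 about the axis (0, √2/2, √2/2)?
0.3827 + 0.6533j + 0.6533k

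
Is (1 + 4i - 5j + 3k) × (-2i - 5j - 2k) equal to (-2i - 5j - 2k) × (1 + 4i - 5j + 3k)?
No: pq = -11 + 23i - 3j - 32k ≠ -11 - 27i - 7j + 28k = qp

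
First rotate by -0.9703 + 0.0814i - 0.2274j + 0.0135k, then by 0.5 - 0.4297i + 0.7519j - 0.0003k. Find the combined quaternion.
-0.2792 + 0.4677i - 0.8375j + 0.0436k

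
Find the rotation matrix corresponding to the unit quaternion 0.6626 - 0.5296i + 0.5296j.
[[0.439, -0.561, 0.7018], [-0.561, 0.439, 0.7018], [-0.7018, -0.7018, -0.1219]]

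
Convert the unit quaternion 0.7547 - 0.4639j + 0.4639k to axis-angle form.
axis = (0, -√2/2, √2/2), θ = 82°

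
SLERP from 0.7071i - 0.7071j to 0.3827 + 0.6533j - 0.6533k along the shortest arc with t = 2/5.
-0.1823 + 0.4853i - 0.7965j + 0.3112k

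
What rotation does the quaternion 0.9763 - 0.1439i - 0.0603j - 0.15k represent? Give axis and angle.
axis = (-0.6649, -0.2786, -0.6931), θ = 25°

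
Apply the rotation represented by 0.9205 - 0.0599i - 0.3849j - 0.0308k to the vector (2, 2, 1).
(0.904, 2.095, 1.948)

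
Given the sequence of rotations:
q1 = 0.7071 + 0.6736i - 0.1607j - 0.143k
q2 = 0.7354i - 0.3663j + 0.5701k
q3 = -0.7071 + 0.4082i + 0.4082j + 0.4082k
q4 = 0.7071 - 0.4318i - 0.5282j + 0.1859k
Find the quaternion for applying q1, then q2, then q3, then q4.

q2 · q1 = -0.4727 + 0.664i + 0.2302j + 0.5317k
q3 · q2 · q1 = -0.2478 - 0.5394i - 0.3017j - 0.746k
q4 · q3 · q2 · q1 = -0.4288 + 0.1757i - 0.5048j - 0.7282k
-0.4288 + 0.1757i - 0.5048j - 0.7282k


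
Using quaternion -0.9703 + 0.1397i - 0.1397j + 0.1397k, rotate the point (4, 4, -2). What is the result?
(3.996, 1.983, -4.013)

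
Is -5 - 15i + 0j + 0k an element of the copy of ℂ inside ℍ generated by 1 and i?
Yes. The quaternion -5 - 15i has j- and k-coefficients y = z = 0, so it lies in the complex subalgebra spanned by 1 and i.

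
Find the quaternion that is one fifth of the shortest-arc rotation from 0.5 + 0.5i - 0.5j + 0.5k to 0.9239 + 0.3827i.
0.6275 + 0.5053i - 0.4189j + 0.4189k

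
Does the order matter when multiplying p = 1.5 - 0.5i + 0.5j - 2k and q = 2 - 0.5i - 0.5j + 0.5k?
Yes: pq = 4 - 2.5i + 1.5j - 2.75k ≠ 4 - i - j - 3.75k = qp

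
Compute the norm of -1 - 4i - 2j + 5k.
√46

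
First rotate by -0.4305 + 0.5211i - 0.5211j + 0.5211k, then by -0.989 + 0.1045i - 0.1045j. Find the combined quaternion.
0.3169 - 0.6148i + 0.5059j - 0.5154k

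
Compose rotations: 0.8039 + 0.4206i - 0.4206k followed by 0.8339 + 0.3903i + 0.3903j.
0.5062 + 0.5003i + 0.4779j - 0.5149k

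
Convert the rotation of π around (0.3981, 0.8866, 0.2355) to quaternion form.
0.3981i + 0.8866j + 0.2355k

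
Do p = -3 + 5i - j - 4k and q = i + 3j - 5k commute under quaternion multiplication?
No: pq = -22 + 14i + 12j + 31k ≠ -22 - 20i - 30j - k = qp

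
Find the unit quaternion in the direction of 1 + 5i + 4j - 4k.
0.1313 + 0.6565i + 0.5252j - 0.5252k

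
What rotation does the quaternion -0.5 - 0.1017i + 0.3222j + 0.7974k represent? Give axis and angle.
axis = (-0.1174, 0.372, 0.9208), θ = 4π/3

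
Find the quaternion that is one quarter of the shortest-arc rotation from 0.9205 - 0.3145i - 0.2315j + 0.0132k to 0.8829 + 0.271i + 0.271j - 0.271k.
0.9768 - 0.1731i - 0.1073j - 0.0656k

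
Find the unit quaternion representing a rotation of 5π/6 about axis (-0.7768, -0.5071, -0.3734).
0.2588 - 0.7503i - 0.4898j - 0.3607k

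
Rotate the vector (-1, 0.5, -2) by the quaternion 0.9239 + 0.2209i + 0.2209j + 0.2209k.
(-1.972, 0.518, -1.046)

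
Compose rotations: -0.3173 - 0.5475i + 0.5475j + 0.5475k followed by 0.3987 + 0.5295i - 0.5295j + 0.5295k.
0.1634 - 0.9661i - 0.1935j + 0.0503k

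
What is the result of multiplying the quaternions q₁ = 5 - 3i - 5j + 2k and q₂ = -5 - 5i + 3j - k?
-23 - 11i + 27j - 49k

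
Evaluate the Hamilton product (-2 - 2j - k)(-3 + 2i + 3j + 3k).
15 - 7i - 2j + k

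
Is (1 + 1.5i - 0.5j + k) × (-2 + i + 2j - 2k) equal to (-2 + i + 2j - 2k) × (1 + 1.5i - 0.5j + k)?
No: pq = -0.5 - 3i + 7j - 0.5k ≠ -0.5 - i - j - 7.5k = qp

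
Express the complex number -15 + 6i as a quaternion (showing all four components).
-15 + 6i + 0j + 0k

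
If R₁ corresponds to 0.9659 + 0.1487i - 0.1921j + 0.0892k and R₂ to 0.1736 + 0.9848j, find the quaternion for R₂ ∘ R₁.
0.3569 + 0.1137i + 0.9179j - 0.131k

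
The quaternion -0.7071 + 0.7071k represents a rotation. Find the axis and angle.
axis = (0, 0, 1), θ = 3π/2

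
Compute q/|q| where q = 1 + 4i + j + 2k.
0.2132 + 0.8528i + 0.2132j + 0.4264k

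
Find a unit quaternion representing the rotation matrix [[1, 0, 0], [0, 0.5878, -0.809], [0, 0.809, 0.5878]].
0.891 + 0.454i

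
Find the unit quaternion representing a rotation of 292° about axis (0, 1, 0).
-0.829 + 0.5592j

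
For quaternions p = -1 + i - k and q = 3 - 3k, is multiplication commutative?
No: pq = -6 + 3i + 3j ≠ -6 + 3i - 3j = qp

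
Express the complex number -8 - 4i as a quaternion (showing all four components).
-8 - 4i + 0j + 0k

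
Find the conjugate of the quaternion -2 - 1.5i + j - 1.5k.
-2 + 1.5i - j + 1.5k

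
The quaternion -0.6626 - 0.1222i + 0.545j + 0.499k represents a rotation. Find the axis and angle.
axis = (-0.1632, 0.7277, 0.6662), θ = 263°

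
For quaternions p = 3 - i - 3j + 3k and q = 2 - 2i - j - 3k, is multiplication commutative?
No: pq = 10 + 4i - 18j - 8k ≠ 10 - 20i + 2k = qp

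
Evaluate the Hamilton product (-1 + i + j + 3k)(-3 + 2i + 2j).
-1 - 11i + j - 9k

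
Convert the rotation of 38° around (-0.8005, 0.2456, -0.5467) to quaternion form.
0.9455 - 0.2606i + 0.08j - 0.178k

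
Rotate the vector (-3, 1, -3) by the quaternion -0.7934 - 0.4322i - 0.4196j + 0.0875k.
(-3.167, 2.217, 2.014)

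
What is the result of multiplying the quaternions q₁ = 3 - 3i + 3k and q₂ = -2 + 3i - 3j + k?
24i + 3j + 6k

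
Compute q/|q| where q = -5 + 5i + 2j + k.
-0.6742 + 0.6742i + 0.2697j + 0.1348k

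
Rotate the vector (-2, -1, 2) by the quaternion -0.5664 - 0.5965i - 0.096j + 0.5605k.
(-2.576, -0.186, 1.527)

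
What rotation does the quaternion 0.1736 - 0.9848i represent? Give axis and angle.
axis = (-1, 0, 0), θ = 160°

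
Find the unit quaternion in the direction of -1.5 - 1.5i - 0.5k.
-0.6882 - 0.6882i - 0.2294k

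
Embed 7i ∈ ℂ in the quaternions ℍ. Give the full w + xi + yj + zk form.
0 + 7i + 0j + 0k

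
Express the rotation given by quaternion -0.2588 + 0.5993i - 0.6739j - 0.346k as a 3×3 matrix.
[[-0.1477, -0.9868, -0.0659], [-0.6286, 0.0422, 0.7765], [-0.7635, 0.1561, -0.6266]]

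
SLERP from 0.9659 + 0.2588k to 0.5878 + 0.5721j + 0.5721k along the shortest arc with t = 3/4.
0.7268 + 0.4488j + 0.52k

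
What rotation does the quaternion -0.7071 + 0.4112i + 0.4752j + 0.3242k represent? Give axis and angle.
axis = (0.5815, 0.672, 0.4585), θ = 3π/2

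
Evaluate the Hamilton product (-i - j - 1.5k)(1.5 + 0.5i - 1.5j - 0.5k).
-1.75 - 3.25i - 2.75j - 0.25k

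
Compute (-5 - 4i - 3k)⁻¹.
-0.1 + 0.08i + 0.06k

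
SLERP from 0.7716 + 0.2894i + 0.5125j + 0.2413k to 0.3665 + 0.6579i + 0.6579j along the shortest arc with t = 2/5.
0.6381 + 0.4594i + 0.5991j + 0.1511k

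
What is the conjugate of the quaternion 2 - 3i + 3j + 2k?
2 + 3i - 3j - 2k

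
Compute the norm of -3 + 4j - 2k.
√29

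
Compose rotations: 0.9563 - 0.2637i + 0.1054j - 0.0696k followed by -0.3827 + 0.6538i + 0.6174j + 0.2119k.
-0.2439 + 0.6608i + 0.5397j + 0.461k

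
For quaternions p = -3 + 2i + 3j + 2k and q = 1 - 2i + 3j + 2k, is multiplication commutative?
No: pq = -12 + 8i - 14j + 8k ≠ -12 + 8i + 2j - 16k = qp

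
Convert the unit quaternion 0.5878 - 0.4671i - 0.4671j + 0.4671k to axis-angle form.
axis = (-√3/3, -√3/3, √3/3), θ = 108°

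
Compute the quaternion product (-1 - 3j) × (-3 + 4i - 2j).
-3 - 4i + 11j + 12k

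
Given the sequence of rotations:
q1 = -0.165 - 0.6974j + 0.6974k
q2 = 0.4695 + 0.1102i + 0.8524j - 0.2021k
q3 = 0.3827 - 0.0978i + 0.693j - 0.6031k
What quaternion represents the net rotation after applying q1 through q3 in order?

q2 · q1 = 0.6579 + 0.4353i - 0.5449j + 0.2839k
q3 · q2 · q1 = 0.8432 - 0.0296i + 0.0126j - 0.5365k
0.8432 - 0.0296i + 0.0126j - 0.5365k


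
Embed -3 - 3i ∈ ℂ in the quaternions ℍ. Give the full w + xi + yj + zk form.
-3 - 3i + 0j + 0k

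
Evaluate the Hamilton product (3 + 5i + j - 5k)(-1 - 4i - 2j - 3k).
4 - 30i + 28j - 10k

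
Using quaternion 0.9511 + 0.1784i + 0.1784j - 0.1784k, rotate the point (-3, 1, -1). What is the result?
(-2.491, 2.103, 0.612)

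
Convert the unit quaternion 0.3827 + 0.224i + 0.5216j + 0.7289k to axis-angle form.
axis = (0.2425, 0.5646, 0.789), θ = 3π/4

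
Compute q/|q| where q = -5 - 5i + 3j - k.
-0.6455 - 0.6455i + 0.3873j - 0.1291k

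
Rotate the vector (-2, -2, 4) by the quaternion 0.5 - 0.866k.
(-0.732, 2.732, 4)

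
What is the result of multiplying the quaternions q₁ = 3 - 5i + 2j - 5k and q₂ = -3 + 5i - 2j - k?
15 + 18i - 42j + 12k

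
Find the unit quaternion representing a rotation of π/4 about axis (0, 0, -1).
0.9239 - 0.3827k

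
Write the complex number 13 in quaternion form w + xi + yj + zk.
13 + 0i + 0j + 0k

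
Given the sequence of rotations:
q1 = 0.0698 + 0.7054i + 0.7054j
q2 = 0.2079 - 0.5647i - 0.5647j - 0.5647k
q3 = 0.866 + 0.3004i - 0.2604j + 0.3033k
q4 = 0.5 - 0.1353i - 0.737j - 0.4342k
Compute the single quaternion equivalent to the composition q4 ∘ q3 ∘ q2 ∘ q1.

q2 · q1 = 0.8112 + 0.5056i - 0.2911j - 0.0394k
q3 · q2 · q1 = 0.4868 + 0.7801i - 0.2981j + 0.2561k
q4 · q3 · q2 · q1 = 0.2404 + 0.006i - 0.8119j + 0.5319k
0.2404 + 0.006i - 0.8119j + 0.5319k


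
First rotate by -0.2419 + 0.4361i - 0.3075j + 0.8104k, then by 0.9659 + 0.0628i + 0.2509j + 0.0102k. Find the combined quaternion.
-0.1922 + 0.6125i - 0.4042j + 0.6516k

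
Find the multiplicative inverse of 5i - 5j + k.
-0.098i + 0.098j - 0.0196k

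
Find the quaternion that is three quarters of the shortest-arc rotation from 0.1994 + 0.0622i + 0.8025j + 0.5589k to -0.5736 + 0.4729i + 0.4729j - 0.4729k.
-0.4501 + 0.4563i + 0.7345j - 0.2228k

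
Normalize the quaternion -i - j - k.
-0.5774i - 0.5774j - 0.5774k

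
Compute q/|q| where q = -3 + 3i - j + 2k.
-0.6255 + 0.6255i - 0.2085j + 0.417k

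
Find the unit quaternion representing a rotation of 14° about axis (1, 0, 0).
0.9925 + 0.1219i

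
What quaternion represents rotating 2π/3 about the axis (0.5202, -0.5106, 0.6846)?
0.5 + 0.4505i - 0.4422j + 0.5929k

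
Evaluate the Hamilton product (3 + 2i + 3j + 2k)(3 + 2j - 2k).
7 - 4i + 19j + 4k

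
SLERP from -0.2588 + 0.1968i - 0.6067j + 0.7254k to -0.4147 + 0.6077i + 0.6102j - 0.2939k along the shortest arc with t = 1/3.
-0.0258 - 0.1028i - 0.7233j + 0.6823k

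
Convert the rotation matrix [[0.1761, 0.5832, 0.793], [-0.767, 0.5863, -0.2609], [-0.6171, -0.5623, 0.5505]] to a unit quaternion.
0.7604 - 0.0991i + 0.4636j - 0.4439k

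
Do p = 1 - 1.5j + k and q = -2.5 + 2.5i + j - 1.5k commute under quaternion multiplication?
No: pq = 0.5 + 3.75i + 7.25j - 0.25k ≠ 0.5 + 1.25i + 2.25j - 7.75k = qp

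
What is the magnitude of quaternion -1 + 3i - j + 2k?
√15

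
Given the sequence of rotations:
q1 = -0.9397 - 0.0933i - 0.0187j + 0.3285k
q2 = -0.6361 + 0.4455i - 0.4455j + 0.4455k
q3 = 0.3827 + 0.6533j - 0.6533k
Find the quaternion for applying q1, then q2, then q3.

q2 · q1 = 0.4846 - 0.4973i + 0.2426j - 0.6775k
q3 · q2 · q1 = -0.4156 - 0.4744i + 0.7343j - 0.251k
-0.4156 - 0.4744i + 0.7343j - 0.251k


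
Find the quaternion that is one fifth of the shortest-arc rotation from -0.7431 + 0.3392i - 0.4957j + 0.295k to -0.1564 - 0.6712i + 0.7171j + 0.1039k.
-0.606 + 0.4598i - 0.6069j + 0.2303k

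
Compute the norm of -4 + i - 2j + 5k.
√46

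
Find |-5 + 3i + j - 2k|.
√39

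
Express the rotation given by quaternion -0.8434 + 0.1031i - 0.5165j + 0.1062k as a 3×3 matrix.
[[0.4439, 0.0726, 0.8931], [-0.2856, 0.9562, 0.0642], [-0.8493, -0.2836, 0.4452]]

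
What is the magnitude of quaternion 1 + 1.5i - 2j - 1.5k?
3.082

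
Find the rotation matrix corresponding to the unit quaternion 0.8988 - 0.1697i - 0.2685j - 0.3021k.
[[0.6733, 0.6342, -0.3801], [-0.4519, 0.7599, 0.4673], [0.5852, -0.1428, 0.7982]]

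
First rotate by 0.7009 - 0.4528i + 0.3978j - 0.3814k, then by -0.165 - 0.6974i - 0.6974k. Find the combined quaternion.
-0.6974 - 0.1367i - 0.0158j - 0.7033k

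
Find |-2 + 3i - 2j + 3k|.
√26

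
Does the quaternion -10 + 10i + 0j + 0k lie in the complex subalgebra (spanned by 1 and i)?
Yes. The quaternion -10 + 10i has j- and k-coefficients y = z = 0, so it lies in the complex subalgebra spanned by 1 and i.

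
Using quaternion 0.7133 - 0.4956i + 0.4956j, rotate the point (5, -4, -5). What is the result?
(0.974, -8.026, -0.795)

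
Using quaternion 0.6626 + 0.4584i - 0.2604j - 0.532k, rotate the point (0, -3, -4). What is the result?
(1.932, 1.281, -4.43)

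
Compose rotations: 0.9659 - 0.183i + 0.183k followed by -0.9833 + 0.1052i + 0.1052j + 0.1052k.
-0.9498 + 0.3008i + 0.0631j - 0.0591k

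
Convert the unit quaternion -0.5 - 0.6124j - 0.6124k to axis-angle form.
axis = (0, -√2/2, -√2/2), θ = 4π/3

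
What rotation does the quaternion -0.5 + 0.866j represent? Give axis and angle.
axis = (0, 1, 0), θ = 4π/3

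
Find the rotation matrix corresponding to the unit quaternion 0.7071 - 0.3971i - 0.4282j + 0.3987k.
[[0.3154, -0.2238, -0.9222], [0.9039, 0.3667, 0.2201], [0.2889, -0.903, 0.3179]]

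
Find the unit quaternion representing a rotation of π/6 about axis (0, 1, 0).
0.9659 + 0.2588j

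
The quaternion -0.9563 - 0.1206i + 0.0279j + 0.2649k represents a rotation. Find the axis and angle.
axis = (-0.4125, 0.0954, 0.906), θ = 326°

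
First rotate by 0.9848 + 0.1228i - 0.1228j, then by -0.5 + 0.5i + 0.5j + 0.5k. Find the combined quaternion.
-0.4924 + 0.4924i + 0.6152j + 0.3696k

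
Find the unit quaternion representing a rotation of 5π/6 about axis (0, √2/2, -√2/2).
0.2588 + 0.683j - 0.683k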